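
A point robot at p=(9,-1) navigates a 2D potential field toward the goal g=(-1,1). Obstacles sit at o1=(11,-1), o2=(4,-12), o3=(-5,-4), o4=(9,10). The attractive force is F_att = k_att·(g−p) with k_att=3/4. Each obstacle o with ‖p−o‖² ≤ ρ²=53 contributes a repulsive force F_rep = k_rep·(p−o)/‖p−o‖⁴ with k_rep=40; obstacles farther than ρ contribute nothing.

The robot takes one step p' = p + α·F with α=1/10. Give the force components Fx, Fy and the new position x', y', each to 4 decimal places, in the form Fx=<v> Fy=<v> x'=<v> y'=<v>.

F_att = 3/4·(g−p) = 3/4·(-10,2) = (-7.5000,1.5000)
o1: d²=4 ≤ ρ²=53; F_rep = 40·(-2,0)/4² = (-5.0000,0.0000)
o2: d²=146 > ρ²=53 → inactive
o3: d²=205 > ρ²=53 → inactive
o4: d²=121 > ρ²=53 → inactive
F = F_att + ΣF_rep = (-12.5000,1.5000)
p' = p + 1/10·F = (7.7500,-0.8500)

Fx=-12.5000 Fy=1.5000 x'=7.7500 y'=-0.8500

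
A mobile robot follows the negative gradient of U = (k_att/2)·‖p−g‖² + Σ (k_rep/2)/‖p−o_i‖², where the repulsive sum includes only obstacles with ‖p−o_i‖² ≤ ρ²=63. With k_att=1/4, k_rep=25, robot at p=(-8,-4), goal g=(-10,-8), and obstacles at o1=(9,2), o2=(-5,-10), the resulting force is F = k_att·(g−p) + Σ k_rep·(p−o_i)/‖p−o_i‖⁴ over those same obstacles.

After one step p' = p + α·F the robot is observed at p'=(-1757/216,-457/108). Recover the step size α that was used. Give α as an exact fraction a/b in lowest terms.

F_att = 1/4·(g−p) = 1/4·(-2,-4) = (-0.5000,-1.0000)
o1: d²=325 > ρ²=63 → inactive
o2: d²=45 ≤ ρ²=63; F_rep = 25·(-3,6)/45² = (-0.0370,0.0741)
F = F_att + ΣF_rep = (-0.5370,-0.9259)
Δp = p'−p = (-0.1343,-0.2315); α = Δx/Fx = (-29/216) / (-29/54) = 1/4
check: Δy/Fy = (-25/108) / (-25/27) = 1/4 ✓

α = 1/4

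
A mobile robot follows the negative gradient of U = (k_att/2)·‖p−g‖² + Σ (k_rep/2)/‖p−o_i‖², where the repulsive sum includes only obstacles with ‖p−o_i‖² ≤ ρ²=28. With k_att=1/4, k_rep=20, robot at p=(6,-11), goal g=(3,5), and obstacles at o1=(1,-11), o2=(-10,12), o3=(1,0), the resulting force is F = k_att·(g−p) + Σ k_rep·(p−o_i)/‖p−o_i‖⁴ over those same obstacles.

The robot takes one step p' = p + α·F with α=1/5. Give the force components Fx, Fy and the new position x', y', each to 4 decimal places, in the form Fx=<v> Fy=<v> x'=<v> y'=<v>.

F_att = 1/4·(g−p) = 1/4·(-3,16) = (-0.7500,4.0000)
o1: d²=25 ≤ ρ²=28; F_rep = 20·(5,0)/25² = (0.1600,0.0000)
o2: d²=785 > ρ²=28 → inactive
o3: d²=146 > ρ²=28 → inactive
F = F_att + ΣF_rep = (-0.5900,4.0000)
p' = p + 1/5·F = (5.8820,-10.2000)

Fx=-0.5900 Fy=4.0000 x'=5.8820 y'=-10.2000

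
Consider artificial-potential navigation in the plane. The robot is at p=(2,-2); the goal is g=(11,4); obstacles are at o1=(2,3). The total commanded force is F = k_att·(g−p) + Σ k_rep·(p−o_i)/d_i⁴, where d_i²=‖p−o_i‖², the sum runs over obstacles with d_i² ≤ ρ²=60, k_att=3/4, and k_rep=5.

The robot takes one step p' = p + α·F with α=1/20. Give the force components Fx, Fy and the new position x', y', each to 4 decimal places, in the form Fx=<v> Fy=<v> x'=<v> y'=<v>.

F_att = 3/4·(g−p) = 3/4·(9,6) = (6.7500,4.5000)
o1: d²=25 ≤ ρ²=60; F_rep = 5·(0,-5)/25² = (0.0000,-0.0400)
F = F_att + ΣF_rep = (6.7500,4.4600)
p' = p + 1/20·F = (2.3375,-1.7770)

Fx=6.7500 Fy=4.4600 x'=2.3375 y'=-1.7770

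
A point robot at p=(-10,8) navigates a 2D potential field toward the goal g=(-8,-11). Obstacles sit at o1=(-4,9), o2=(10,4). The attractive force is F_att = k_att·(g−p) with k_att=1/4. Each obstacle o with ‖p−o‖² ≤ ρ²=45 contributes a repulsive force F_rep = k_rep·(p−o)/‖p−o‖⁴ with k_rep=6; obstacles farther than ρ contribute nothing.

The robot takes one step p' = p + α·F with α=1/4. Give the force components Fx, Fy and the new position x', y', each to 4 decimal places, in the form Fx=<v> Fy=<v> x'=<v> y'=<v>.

Fx=0.4737 Fy=-4.7544 x'=-9.8816 y'=6.8114

F_att = 1/4·(g−p) = 1/4·(2,-19) = (0.5000,-4.7500)
o1: d²=37 ≤ ρ²=45; F_rep = 6·(-6,-1)/37² = (-0.0263,-0.0044)
o2: d²=416 > ρ²=45 → inactive
F = F_att + ΣF_rep = (0.4737,-4.7544)
p' = p + 1/4·F = (-9.8816,6.8114)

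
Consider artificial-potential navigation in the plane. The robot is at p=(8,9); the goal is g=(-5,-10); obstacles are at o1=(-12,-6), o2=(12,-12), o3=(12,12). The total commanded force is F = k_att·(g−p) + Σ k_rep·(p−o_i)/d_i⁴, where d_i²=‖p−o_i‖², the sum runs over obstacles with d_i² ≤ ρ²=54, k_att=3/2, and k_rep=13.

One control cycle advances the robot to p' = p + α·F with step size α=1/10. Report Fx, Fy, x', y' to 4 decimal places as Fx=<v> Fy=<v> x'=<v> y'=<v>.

F_att = 3/2·(g−p) = 3/2·(-13,-19) = (-19.5000,-28.5000)
o1: d²=625 > ρ²=54 → inactive
o2: d²=457 > ρ²=54 → inactive
o3: d²=25 ≤ ρ²=54; F_rep = 13·(-4,-3)/25² = (-0.0832,-0.0624)
F = F_att + ΣF_rep = (-19.5832,-28.5624)
p' = p + 1/10·F = (6.0417,6.1438)

Fx=-19.5832 Fy=-28.5624 x'=6.0417 y'=6.1438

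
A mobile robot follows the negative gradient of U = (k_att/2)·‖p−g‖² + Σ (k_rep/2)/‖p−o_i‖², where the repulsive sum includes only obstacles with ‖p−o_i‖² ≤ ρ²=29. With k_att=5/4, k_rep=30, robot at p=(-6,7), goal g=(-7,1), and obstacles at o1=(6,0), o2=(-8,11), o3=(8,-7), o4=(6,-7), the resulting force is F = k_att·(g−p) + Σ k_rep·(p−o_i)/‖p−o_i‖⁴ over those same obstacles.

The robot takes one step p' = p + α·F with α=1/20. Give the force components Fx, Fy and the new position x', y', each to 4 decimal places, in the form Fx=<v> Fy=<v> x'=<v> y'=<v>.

F_att = 5/4·(g−p) = 5/4·(-1,-6) = (-1.2500,-7.5000)
o1: d²=193 > ρ²=29 → inactive
o2: d²=20 ≤ ρ²=29; F_rep = 30·(2,-4)/20² = (0.1500,-0.3000)
o3: d²=392 > ρ²=29 → inactive
o4: d²=340 > ρ²=29 → inactive
F = F_att + ΣF_rep = (-1.1000,-7.8000)
p' = p + 1/20·F = (-6.0550,6.6100)

Fx=-1.1000 Fy=-7.8000 x'=-6.0550 y'=6.6100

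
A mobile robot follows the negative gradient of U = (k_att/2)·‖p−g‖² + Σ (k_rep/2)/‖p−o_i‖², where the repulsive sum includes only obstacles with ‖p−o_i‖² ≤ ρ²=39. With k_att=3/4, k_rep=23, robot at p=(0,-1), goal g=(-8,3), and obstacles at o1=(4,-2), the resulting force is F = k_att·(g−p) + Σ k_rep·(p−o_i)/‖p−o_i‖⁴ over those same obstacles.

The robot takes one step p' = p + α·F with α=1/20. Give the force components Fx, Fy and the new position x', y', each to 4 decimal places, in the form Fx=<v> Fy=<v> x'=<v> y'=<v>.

F_att = 3/4·(g−p) = 3/4·(-8,4) = (-6.0000,3.0000)
o1: d²=17 ≤ ρ²=39; F_rep = 23·(-4,1)/17² = (-0.3183,0.0796)
F = F_att + ΣF_rep = (-6.3183,3.0796)
p' = p + 1/20·F = (-0.3159,-0.8460)

Fx=-6.3183 Fy=3.0796 x'=-0.3159 y'=-0.8460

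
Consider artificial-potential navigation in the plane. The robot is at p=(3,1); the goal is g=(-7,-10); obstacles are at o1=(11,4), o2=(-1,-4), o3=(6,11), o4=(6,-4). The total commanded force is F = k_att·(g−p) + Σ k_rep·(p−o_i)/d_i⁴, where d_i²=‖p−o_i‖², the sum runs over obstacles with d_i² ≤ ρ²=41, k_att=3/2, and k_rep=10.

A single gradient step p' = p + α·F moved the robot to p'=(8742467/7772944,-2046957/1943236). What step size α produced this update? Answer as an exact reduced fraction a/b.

F_att = 3/2·(g−p) = 3/2·(-10,-11) = (-15.0000,-16.5000)
o1: d²=73 > ρ²=41 → inactive
o2: d²=41 ≤ ρ²=41; F_rep = 10·(4,5)/41² = (0.0238,0.0297)
o3: d²=109 > ρ²=41 → inactive
o4: d²=34 ≤ ρ²=41; F_rep = 10·(-3,5)/34² = (-0.0260,0.0433)
F = F_att + ΣF_rep = (-15.0022,-16.4270)
Δp = p'−p = (-1.8753,-2.0534); α = Δx/Fx = (-14576365/7772944) / (-14576365/971618) = 1/8
check: Δy/Fy = (-3990193/1943236) / (-7980386/485809) = 1/8 ✓

α = 1/8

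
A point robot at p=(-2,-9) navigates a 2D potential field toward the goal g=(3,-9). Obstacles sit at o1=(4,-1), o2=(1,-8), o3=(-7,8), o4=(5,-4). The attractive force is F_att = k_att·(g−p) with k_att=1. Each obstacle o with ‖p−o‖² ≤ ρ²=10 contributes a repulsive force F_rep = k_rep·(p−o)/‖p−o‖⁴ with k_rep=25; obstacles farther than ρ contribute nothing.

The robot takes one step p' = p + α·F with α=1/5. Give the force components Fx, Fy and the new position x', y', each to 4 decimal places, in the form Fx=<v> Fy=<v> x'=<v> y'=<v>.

Fx=4.2500 Fy=-0.2500 x'=-1.1500 y'=-9.0500

F_att = 1·(g−p) = 1·(5,0) = (5.0000,0.0000)
o1: d²=100 > ρ²=10 → inactive
o2: d²=10 ≤ ρ²=10; F_rep = 25·(-3,-1)/10² = (-0.7500,-0.2500)
o3: d²=314 > ρ²=10 → inactive
o4: d²=74 > ρ²=10 → inactive
F = F_att + ΣF_rep = (4.2500,-0.2500)
p' = p + 1/5·F = (-1.1500,-9.0500)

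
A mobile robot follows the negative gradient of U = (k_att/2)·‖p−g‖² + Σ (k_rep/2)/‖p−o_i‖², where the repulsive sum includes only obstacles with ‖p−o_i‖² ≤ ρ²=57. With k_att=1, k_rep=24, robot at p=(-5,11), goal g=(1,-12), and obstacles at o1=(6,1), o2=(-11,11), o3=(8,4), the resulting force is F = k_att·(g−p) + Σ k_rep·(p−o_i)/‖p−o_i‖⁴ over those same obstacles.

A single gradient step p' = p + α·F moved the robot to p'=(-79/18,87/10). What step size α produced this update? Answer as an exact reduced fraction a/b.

F_att = 1·(g−p) = 1·(6,-23) = (6.0000,-23.0000)
o1: d²=221 > ρ²=57 → inactive
o2: d²=36 ≤ ρ²=57; F_rep = 24·(6,0)/36² = (0.1111,0.0000)
o3: d²=218 > ρ²=57 → inactive
F = F_att + ΣF_rep = (6.1111,-23.0000)
Δp = p'−p = (0.6111,-2.3000); α = Δx/Fx = (11/18) / (55/9) = 1/10
check: Δy/Fy = (-23/10) / (-23) = 1/10 ✓

α = 1/10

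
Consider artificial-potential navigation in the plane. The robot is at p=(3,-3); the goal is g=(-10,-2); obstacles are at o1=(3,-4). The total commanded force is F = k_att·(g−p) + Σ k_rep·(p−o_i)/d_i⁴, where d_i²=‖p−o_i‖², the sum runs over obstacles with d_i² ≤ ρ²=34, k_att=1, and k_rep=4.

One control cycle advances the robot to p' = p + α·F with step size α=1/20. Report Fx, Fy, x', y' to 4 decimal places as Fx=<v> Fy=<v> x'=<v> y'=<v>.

F_att = 1·(g−p) = 1·(-13,1) = (-13.0000,1.0000)
o1: d²=1 ≤ ρ²=34; F_rep = 4·(0,1)/1² = (0.0000,4.0000)
F = F_att + ΣF_rep = (-13.0000,5.0000)
p' = p + 1/20·F = (2.3500,-2.7500)

Fx=-13.0000 Fy=5.0000 x'=2.3500 y'=-2.7500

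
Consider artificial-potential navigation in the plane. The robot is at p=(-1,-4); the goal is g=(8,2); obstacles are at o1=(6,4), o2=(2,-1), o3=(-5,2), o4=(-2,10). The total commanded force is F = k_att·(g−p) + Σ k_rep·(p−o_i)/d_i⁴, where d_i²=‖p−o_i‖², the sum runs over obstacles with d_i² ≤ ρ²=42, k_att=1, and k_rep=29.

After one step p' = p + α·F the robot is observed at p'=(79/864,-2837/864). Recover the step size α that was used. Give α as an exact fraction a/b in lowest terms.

α = 1/8

F_att = 1·(g−p) = 1·(9,6) = (9.0000,6.0000)
o1: d²=113 > ρ²=42 → inactive
o2: d²=18 ≤ ρ²=42; F_rep = 29·(-3,-3)/18² = (-0.2685,-0.2685)
o3: d²=52 > ρ²=42 → inactive
o4: d²=197 > ρ²=42 → inactive
F = F_att + ΣF_rep = (8.7315,5.7315)
Δp = p'−p = (1.0914,0.7164); α = Δx/Fx = (943/864) / (943/108) = 1/8
check: Δy/Fy = (619/864) / (619/108) = 1/8 ✓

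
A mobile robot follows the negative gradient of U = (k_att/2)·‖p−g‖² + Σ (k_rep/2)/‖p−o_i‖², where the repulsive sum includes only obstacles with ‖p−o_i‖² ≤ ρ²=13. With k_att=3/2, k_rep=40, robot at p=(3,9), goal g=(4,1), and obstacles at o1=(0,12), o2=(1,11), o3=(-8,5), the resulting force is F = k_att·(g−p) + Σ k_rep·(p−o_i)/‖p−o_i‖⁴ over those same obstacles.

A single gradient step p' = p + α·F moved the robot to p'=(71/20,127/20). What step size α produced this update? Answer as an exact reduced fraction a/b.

α = 1/5

F_att = 3/2·(g−p) = 3/2·(1,-8) = (1.5000,-12.0000)
o1: d²=18 > ρ²=13 → inactive
o2: d²=8 ≤ ρ²=13; F_rep = 40·(2,-2)/8² = (1.2500,-1.2500)
o3: d²=137 > ρ²=13 → inactive
F = F_att + ΣF_rep = (2.7500,-13.2500)
Δp = p'−p = (0.5500,-2.6500); α = Δx/Fx = (11/20) / (11/4) = 1/5
check: Δy/Fy = (-53/20) / (-53/4) = 1/5 ✓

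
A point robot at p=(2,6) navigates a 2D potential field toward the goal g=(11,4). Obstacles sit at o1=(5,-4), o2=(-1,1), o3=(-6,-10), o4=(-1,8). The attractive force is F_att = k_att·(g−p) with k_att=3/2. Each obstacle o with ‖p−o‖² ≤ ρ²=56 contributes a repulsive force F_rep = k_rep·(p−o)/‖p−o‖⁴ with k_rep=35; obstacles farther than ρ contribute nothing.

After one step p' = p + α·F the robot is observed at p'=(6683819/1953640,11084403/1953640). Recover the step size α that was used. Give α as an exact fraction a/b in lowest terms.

F_att = 3/2·(g−p) = 3/2·(9,-2) = (13.5000,-3.0000)
o1: d²=109 > ρ²=56 → inactive
o2: d²=34 ≤ ρ²=56; F_rep = 35·(3,5)/34² = (0.0908,0.1514)
o3: d²=320 > ρ²=56 → inactive
o4: d²=13 ≤ ρ²=56; F_rep = 35·(3,-2)/13² = (0.6213,-0.4142)
F = F_att + ΣF_rep = (14.2121,-3.2628)
Δp = p'−p = (1.4212,-0.3263); α = Δx/Fx = (2776539/1953640) / (2776539/195364) = 1/10
check: Δy/Fy = (-637437/1953640) / (-637437/195364) = 1/10 ✓

α = 1/10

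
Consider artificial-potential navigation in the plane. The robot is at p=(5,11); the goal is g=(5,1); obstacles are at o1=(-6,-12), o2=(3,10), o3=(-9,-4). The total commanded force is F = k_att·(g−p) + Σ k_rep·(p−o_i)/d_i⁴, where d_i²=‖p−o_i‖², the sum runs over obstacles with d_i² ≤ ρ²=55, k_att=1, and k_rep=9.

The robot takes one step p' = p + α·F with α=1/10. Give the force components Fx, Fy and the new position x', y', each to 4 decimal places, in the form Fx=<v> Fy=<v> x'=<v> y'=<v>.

F_att = 1·(g−p) = 1·(0,-10) = (0.0000,-10.0000)
o1: d²=650 > ρ²=55 → inactive
o2: d²=5 ≤ ρ²=55; F_rep = 9·(2,1)/5² = (0.7200,0.3600)
o3: d²=421 > ρ²=55 → inactive
F = F_att + ΣF_rep = (0.7200,-9.6400)
p' = p + 1/10·F = (5.0720,10.0360)

Fx=0.7200 Fy=-9.6400 x'=5.0720 y'=10.0360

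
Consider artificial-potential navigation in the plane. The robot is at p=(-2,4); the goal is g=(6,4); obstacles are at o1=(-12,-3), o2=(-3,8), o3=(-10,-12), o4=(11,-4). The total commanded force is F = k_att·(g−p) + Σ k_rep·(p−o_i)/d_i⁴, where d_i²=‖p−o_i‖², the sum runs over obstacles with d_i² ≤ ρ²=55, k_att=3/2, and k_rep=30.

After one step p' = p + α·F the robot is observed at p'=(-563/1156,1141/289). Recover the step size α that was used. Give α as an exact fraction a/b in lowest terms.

F_att = 3/2·(g−p) = 3/2·(8,0) = (12.0000,0.0000)
o1: d²=149 > ρ²=55 → inactive
o2: d²=17 ≤ ρ²=55; F_rep = 30·(1,-4)/17² = (0.1038,-0.4152)
o3: d²=320 > ρ²=55 → inactive
o4: d²=233 > ρ²=55 → inactive
F = F_att + ΣF_rep = (12.1038,-0.4152)
Δp = p'−p = (1.5130,-0.0519); α = Δx/Fx = (1749/1156) / (3498/289) = 1/8
check: Δy/Fy = (-15/289) / (-120/289) = 1/8 ✓

α = 1/8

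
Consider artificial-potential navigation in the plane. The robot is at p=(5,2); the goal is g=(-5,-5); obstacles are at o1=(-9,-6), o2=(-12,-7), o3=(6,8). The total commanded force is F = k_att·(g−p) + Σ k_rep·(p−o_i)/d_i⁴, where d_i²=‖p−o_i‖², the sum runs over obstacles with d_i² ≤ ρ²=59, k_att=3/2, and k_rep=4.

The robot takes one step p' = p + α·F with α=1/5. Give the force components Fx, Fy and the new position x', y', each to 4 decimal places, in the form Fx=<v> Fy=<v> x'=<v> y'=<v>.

Fx=-15.0029 Fy=-10.5175 x'=1.9994 y'=-0.1035

F_att = 3/2·(g−p) = 3/2·(-10,-7) = (-15.0000,-10.5000)
o1: d²=260 > ρ²=59 → inactive
o2: d²=370 > ρ²=59 → inactive
o3: d²=37 ≤ ρ²=59; F_rep = 4·(-1,-6)/37² = (-0.0029,-0.0175)
F = F_att + ΣF_rep = (-15.0029,-10.5175)
p' = p + 1/5·F = (1.9994,-0.1035)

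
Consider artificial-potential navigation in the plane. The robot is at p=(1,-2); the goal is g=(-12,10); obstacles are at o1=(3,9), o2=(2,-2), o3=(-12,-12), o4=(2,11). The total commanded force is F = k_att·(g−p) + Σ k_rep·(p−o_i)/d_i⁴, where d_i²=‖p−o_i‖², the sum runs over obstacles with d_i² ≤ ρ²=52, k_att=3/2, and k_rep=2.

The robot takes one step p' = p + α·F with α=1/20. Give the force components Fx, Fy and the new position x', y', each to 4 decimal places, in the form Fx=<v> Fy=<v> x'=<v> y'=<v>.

Fx=-21.5000 Fy=18.0000 x'=-0.0750 y'=-1.1000

F_att = 3/2·(g−p) = 3/2·(-13,12) = (-19.5000,18.0000)
o1: d²=125 > ρ²=52 → inactive
o2: d²=1 ≤ ρ²=52; F_rep = 2·(-1,0)/1² = (-2.0000,0.0000)
o3: d²=269 > ρ²=52 → inactive
o4: d²=170 > ρ²=52 → inactive
F = F_att + ΣF_rep = (-21.5000,18.0000)
p' = p + 1/20·F = (-0.0750,-1.1000)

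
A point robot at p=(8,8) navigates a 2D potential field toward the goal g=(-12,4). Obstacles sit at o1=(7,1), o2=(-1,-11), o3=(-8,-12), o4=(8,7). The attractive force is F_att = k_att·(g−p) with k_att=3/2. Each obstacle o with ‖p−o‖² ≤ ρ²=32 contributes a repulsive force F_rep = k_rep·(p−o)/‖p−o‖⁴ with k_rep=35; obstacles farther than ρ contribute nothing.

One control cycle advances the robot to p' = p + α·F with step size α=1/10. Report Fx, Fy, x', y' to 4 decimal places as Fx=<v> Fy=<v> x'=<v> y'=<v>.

F_att = 3/2·(g−p) = 3/2·(-20,-4) = (-30.0000,-6.0000)
o1: d²=50 > ρ²=32 → inactive
o2: d²=442 > ρ²=32 → inactive
o3: d²=656 > ρ²=32 → inactive
o4: d²=1 ≤ ρ²=32; F_rep = 35·(0,1)/1² = (0.0000,35.0000)
F = F_att + ΣF_rep = (-30.0000,29.0000)
p' = p + 1/10·F = (5.0000,10.9000)

Fx=-30.0000 Fy=29.0000 x'=5.0000 y'=10.9000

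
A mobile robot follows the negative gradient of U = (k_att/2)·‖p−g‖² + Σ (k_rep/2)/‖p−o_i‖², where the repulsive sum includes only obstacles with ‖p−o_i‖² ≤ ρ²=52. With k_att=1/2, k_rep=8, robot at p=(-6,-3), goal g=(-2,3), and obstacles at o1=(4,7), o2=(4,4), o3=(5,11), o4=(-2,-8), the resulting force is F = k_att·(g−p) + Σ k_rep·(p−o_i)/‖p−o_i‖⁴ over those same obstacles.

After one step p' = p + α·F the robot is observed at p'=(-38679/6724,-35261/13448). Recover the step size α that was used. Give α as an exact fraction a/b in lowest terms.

α = 1/8

F_att = 1/2·(g−p) = 1/2·(4,6) = (2.0000,3.0000)
o1: d²=200 > ρ²=52 → inactive
o2: d²=149 > ρ²=52 → inactive
o3: d²=317 > ρ²=52 → inactive
o4: d²=41 ≤ ρ²=52; F_rep = 8·(-4,5)/41² = (-0.0190,0.0238)
F = F_att + ΣF_rep = (1.9810,3.0238)
Δp = p'−p = (0.2476,0.3780); α = Δx/Fx = (1665/6724) / (3330/1681) = 1/8
check: Δy/Fy = (5083/13448) / (5083/1681) = 1/8 ✓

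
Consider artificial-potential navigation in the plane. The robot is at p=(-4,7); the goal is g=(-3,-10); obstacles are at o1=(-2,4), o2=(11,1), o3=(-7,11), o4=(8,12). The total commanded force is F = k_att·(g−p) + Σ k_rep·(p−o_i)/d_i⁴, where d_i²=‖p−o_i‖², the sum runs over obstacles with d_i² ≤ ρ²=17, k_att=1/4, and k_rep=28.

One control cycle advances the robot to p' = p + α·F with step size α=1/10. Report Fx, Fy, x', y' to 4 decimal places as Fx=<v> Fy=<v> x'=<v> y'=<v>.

Fx=-0.0814 Fy=-3.7530 x'=-4.0081 y'=6.6247

F_att = 1/4·(g−p) = 1/4·(1,-17) = (0.2500,-4.2500)
o1: d²=13 ≤ ρ²=17; F_rep = 28·(-2,3)/13² = (-0.3314,0.4970)
o2: d²=261 > ρ²=17 → inactive
o3: d²=25 > ρ²=17 → inactive
o4: d²=169 > ρ²=17 → inactive
F = F_att + ΣF_rep = (-0.0814,-3.7530)
p' = p + 1/10·F = (-4.0081,6.6247)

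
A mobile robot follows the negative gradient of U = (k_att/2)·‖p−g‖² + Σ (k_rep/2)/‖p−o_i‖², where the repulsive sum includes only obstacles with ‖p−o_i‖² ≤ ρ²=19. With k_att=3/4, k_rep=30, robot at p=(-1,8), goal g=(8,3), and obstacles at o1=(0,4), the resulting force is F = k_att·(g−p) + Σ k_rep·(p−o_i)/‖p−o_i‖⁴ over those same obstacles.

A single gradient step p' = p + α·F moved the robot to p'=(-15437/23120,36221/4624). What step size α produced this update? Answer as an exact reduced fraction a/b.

F_att = 3/4·(g−p) = 3/4·(9,-5) = (6.7500,-3.7500)
o1: d²=17 ≤ ρ²=19; F_rep = 30·(-1,4)/17² = (-0.1038,0.4152)
F = F_att + ΣF_rep = (6.6462,-3.3348)
Δp = p'−p = (0.3323,-0.1667); α = Δx/Fx = (7683/23120) / (7683/1156) = 1/20
check: Δy/Fy = (-771/4624) / (-3855/1156) = 1/20 ✓

α = 1/20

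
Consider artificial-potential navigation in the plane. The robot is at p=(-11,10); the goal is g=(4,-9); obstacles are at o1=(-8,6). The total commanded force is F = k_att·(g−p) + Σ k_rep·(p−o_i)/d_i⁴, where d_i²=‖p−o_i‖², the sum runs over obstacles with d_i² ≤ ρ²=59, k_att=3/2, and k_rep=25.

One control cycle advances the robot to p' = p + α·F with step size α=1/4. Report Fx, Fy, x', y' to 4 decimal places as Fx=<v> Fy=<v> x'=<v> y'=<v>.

Fx=22.3800 Fy=-28.3400 x'=-5.4050 y'=2.9150

F_att = 3/2·(g−p) = 3/2·(15,-19) = (22.5000,-28.5000)
o1: d²=25 ≤ ρ²=59; F_rep = 25·(-3,4)/25² = (-0.1200,0.1600)
F = F_att + ΣF_rep = (22.3800,-28.3400)
p' = p + 1/4·F = (-5.4050,2.9150)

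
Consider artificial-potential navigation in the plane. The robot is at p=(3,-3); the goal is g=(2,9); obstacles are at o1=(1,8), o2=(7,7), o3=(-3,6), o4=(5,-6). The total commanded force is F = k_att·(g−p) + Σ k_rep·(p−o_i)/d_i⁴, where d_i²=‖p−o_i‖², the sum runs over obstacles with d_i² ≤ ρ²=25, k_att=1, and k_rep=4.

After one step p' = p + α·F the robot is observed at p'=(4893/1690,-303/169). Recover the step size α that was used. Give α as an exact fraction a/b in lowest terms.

F_att = 1·(g−p) = 1·(-1,12) = (-1.0000,12.0000)
o1: d²=125 > ρ²=25 → inactive
o2: d²=116 > ρ²=25 → inactive
o3: d²=117 > ρ²=25 → inactive
o4: d²=13 ≤ ρ²=25; F_rep = 4·(-2,3)/13² = (-0.0473,0.0710)
F = F_att + ΣF_rep = (-1.0473,12.0710)
Δp = p'−p = (-0.1047,1.2071); α = Δx/Fx = (-177/1690) / (-177/169) = 1/10
check: Δy/Fy = (204/169) / (2040/169) = 1/10 ✓

α = 1/10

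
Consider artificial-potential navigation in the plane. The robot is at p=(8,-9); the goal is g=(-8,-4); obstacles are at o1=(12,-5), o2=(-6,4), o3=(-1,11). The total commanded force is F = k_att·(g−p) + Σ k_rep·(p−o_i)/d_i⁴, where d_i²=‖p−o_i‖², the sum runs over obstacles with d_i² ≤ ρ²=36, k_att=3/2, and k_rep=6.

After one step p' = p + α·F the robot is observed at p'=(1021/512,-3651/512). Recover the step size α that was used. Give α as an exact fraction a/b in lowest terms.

F_att = 3/2·(g−p) = 3/2·(-16,5) = (-24.0000,7.5000)
o1: d²=32 ≤ ρ²=36; F_rep = 6·(-4,-4)/32² = (-0.0234,-0.0234)
o2: d²=365 > ρ²=36 → inactive
o3: d²=481 > ρ²=36 → inactive
F = F_att + ΣF_rep = (-24.0234,7.4766)
Δp = p'−p = (-6.0059,1.8691); α = Δx/Fx = (-3075/512) / (-3075/128) = 1/4
check: Δy/Fy = (957/512) / (957/128) = 1/4 ✓

α = 1/4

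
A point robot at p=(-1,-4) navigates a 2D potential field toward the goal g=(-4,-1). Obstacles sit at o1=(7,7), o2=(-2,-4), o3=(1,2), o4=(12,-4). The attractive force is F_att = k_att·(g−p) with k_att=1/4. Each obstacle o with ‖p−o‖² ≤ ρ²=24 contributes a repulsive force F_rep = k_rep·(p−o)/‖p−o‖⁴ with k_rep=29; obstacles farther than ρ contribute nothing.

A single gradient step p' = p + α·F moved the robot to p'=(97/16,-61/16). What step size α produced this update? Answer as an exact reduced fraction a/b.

F_att = 1/4·(g−p) = 1/4·(-3,3) = (-0.7500,0.7500)
o1: d²=185 > ρ²=24 → inactive
o2: d²=1 ≤ ρ²=24; F_rep = 29·(1,0)/1² = (29.0000,0.0000)
o3: d²=40 > ρ²=24 → inactive
o4: d²=169 > ρ²=24 → inactive
F = F_att + ΣF_rep = (28.2500,0.7500)
Δp = p'−p = (7.0625,0.1875); α = Δx/Fx = (113/16) / (113/4) = 1/4
check: Δy/Fy = (3/16) / (3/4) = 1/4 ✓

α = 1/4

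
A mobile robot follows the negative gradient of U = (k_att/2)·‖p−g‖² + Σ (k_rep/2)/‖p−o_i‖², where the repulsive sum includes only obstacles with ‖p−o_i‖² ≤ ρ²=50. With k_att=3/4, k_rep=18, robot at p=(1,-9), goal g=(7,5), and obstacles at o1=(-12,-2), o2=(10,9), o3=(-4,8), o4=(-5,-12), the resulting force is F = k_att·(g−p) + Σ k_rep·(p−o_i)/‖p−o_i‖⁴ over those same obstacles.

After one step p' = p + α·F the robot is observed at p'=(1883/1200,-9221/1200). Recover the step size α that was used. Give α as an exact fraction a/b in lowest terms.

α = 1/8

F_att = 3/4·(g−p) = 3/4·(6,14) = (4.5000,10.5000)
o1: d²=218 > ρ²=50 → inactive
o2: d²=405 > ρ²=50 → inactive
o3: d²=314 > ρ²=50 → inactive
o4: d²=45 ≤ ρ²=50; F_rep = 18·(6,3)/45² = (0.0533,0.0267)
F = F_att + ΣF_rep = (4.5533,10.5267)
Δp = p'−p = (0.5692,1.3158); α = Δx/Fx = (683/1200) / (683/150) = 1/8
check: Δy/Fy = (1579/1200) / (1579/150) = 1/8 ✓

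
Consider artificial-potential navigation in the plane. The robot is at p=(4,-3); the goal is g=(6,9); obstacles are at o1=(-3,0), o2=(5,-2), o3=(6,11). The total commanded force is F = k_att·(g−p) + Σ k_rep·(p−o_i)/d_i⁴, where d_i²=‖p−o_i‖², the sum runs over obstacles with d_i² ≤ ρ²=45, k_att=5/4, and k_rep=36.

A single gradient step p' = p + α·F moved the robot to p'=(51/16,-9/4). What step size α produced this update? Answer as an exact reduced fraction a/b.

F_att = 5/4·(g−p) = 5/4·(2,12) = (2.5000,15.0000)
o1: d²=58 > ρ²=45 → inactive
o2: d²=2 ≤ ρ²=45; F_rep = 36·(-1,-1)/2² = (-9.0000,-9.0000)
o3: d²=200 > ρ²=45 → inactive
F = F_att + ΣF_rep = (-6.5000,6.0000)
Δp = p'−p = (-0.8125,0.7500); α = Δx/Fx = (-13/16) / (-13/2) = 1/8
check: Δy/Fy = (3/4) / (6) = 1/8 ✓

α = 1/8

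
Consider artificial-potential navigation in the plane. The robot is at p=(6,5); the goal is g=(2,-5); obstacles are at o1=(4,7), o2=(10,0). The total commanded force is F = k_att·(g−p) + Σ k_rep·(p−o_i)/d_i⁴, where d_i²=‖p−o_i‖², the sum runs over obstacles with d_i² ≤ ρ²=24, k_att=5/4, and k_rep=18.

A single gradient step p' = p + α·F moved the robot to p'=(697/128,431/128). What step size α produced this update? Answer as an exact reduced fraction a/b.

α = 1/8

F_att = 5/4·(g−p) = 5/4·(-4,-10) = (-5.0000,-12.5000)
o1: d²=8 ≤ ρ²=24; F_rep = 18·(2,-2)/8² = (0.5625,-0.5625)
o2: d²=41 > ρ²=24 → inactive
F = F_att + ΣF_rep = (-4.4375,-13.0625)
Δp = p'−p = (-0.5547,-1.6328); α = Δx/Fx = (-71/128) / (-71/16) = 1/8
check: Δy/Fy = (-209/128) / (-209/16) = 1/8 ✓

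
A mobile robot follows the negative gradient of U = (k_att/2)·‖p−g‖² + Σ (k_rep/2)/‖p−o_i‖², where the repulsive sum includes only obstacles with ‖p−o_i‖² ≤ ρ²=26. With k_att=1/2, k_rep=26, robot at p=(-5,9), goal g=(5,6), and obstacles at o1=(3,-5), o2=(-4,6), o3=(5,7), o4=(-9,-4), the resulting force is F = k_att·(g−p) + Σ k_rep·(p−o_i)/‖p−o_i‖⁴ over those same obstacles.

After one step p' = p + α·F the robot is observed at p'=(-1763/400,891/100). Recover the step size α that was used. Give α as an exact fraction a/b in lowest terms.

F_att = 1/2·(g−p) = 1/2·(10,-3) = (5.0000,-1.5000)
o1: d²=260 > ρ²=26 → inactive
o2: d²=10 ≤ ρ²=26; F_rep = 26·(-1,3)/10² = (-0.2600,0.7800)
o3: d²=104 > ρ²=26 → inactive
o4: d²=185 > ρ²=26 → inactive
F = F_att + ΣF_rep = (4.7400,-0.7200)
Δp = p'−p = (0.5925,-0.0900); α = Δx/Fx = (237/400) / (237/50) = 1/8
check: Δy/Fy = (-9/100) / (-18/25) = 1/8 ✓

α = 1/8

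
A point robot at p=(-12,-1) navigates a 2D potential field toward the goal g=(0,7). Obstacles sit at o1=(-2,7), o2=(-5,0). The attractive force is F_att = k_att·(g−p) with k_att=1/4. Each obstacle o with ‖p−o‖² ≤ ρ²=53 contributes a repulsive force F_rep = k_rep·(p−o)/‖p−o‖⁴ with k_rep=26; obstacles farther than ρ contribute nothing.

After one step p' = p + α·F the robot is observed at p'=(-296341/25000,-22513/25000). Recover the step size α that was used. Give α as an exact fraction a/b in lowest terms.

F_att = 1/4·(g−p) = 1/4·(12,8) = (3.0000,2.0000)
o1: d²=164 > ρ²=53 → inactive
o2: d²=50 ≤ ρ²=53; F_rep = 26·(-7,-1)/50² = (-0.0728,-0.0104)
F = F_att + ΣF_rep = (2.9272,1.9896)
Δp = p'−p = (0.1464,0.0995); α = Δx/Fx = (3659/25000) / (3659/1250) = 1/20
check: Δy/Fy = (2487/25000) / (2487/1250) = 1/20 ✓

α = 1/20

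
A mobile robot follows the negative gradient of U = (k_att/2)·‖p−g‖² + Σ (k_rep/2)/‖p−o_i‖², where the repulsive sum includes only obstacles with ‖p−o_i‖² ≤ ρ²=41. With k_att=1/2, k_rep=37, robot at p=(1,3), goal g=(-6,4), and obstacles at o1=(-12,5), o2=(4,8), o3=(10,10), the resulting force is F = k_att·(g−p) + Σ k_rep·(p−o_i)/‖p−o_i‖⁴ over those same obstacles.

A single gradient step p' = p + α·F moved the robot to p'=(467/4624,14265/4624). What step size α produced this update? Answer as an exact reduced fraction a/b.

F_att = 1/2·(g−p) = 1/2·(-7,1) = (-3.5000,0.5000)
o1: d²=173 > ρ²=41 → inactive
o2: d²=34 ≤ ρ²=41; F_rep = 37·(-3,-5)/34² = (-0.0960,-0.1600)
o3: d²=130 > ρ²=41 → inactive
F = F_att + ΣF_rep = (-3.5960,0.3400)
Δp = p'−p = (-0.8990,0.0850); α = Δx/Fx = (-4157/4624) / (-4157/1156) = 1/4
check: Δy/Fy = (393/4624) / (393/1156) = 1/4 ✓

α = 1/4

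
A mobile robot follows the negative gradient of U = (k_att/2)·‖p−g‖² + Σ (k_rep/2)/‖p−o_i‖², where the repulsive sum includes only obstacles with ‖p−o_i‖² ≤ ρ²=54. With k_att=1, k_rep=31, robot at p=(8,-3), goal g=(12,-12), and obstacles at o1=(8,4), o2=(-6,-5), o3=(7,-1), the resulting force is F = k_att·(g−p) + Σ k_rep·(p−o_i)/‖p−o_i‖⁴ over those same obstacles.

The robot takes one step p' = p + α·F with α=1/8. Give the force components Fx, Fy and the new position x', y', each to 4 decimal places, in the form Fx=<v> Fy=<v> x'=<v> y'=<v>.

F_att = 1·(g−p) = 1·(4,-9) = (4.0000,-9.0000)
o1: d²=49 ≤ ρ²=54; F_rep = 31·(0,-7)/49² = (0.0000,-0.0904)
o2: d²=200 > ρ²=54 → inactive
o3: d²=5 ≤ ρ²=54; F_rep = 31·(1,-2)/5² = (1.2400,-2.4800)
F = F_att + ΣF_rep = (5.2400,-11.5704)
p' = p + 1/8·F = (8.6550,-4.4463)

Fx=5.2400 Fy=-11.5704 x'=8.6550 y'=-4.4463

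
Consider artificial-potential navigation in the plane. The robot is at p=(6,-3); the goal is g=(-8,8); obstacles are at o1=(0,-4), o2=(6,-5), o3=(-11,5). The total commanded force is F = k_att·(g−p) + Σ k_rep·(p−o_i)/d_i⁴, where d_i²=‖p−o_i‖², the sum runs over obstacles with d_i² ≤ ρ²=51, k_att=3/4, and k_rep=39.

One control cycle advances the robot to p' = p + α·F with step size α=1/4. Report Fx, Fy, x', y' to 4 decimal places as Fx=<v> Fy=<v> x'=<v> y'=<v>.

Fx=-10.3291 Fy=13.1535 x'=3.4177 y'=0.2884

F_att = 3/4·(g−p) = 3/4·(-14,11) = (-10.5000,8.2500)
o1: d²=37 ≤ ρ²=51; F_rep = 39·(6,1)/37² = (0.1709,0.0285)
o2: d²=4 ≤ ρ²=51; F_rep = 39·(0,2)/4² = (0.0000,4.8750)
o3: d²=353 > ρ²=51 → inactive
F = F_att + ΣF_rep = (-10.3291,13.1535)
p' = p + 1/4·F = (3.4177,0.2884)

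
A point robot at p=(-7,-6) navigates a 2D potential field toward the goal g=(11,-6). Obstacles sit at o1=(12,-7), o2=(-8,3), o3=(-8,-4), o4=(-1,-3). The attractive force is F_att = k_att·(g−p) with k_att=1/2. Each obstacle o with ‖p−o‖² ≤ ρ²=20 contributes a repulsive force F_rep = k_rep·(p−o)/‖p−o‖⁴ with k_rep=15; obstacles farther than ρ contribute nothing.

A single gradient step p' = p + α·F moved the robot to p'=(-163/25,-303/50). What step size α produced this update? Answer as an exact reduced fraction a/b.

α = 1/20

F_att = 1/2·(g−p) = 1/2·(18,0) = (9.0000,0.0000)
o1: d²=362 > ρ²=20 → inactive
o2: d²=82 > ρ²=20 → inactive
o3: d²=5 ≤ ρ²=20; F_rep = 15·(1,-2)/5² = (0.6000,-1.2000)
o4: d²=45 > ρ²=20 → inactive
F = F_att + ΣF_rep = (9.6000,-1.2000)
Δp = p'−p = (0.4800,-0.0600); α = Δx/Fx = (12/25) / (48/5) = 1/20
check: Δy/Fy = (-3/50) / (-6/5) = 1/20 ✓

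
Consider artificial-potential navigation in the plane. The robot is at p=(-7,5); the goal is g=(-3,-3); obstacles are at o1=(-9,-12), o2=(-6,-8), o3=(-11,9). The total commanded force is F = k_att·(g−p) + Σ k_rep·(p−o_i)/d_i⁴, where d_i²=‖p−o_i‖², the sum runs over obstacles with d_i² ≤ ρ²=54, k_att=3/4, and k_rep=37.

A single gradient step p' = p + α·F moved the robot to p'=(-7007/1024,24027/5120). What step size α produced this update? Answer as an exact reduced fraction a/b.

F_att = 3/4·(g−p) = 3/4·(4,-8) = (3.0000,-6.0000)
o1: d²=293 > ρ²=54 → inactive
o2: d²=170 > ρ²=54 → inactive
o3: d²=32 ≤ ρ²=54; F_rep = 37·(4,-4)/32² = (0.1445,-0.1445)
F = F_att + ΣF_rep = (3.1445,-6.1445)
Δp = p'−p = (0.1572,-0.3072); α = Δx/Fx = (161/1024) / (805/256) = 1/20
check: Δy/Fy = (-1573/5120) / (-1573/256) = 1/20 ✓

α = 1/20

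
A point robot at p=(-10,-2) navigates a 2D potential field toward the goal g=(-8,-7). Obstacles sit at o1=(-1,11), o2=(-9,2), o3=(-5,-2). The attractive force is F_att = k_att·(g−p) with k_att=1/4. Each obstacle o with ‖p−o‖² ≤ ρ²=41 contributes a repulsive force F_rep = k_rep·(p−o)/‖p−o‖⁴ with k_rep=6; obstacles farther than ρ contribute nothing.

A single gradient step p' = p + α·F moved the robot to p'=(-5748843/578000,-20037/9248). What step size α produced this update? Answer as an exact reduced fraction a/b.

F_att = 1/4·(g−p) = 1/4·(2,-5) = (0.5000,-1.2500)
o1: d²=250 > ρ²=41 → inactive
o2: d²=17 ≤ ρ²=41; F_rep = 6·(-1,-4)/17² = (-0.0208,-0.0830)
o3: d²=25 ≤ ρ²=41; F_rep = 6·(-5,0)/25² = (-0.0480,0.0000)
F = F_att + ΣF_rep = (0.4312,-1.3330)
Δp = p'−p = (0.0539,-0.1666); α = Δx/Fx = (31157/578000) / (31157/72250) = 1/8
check: Δy/Fy = (-1541/9248) / (-1541/1156) = 1/8 ✓

α = 1/8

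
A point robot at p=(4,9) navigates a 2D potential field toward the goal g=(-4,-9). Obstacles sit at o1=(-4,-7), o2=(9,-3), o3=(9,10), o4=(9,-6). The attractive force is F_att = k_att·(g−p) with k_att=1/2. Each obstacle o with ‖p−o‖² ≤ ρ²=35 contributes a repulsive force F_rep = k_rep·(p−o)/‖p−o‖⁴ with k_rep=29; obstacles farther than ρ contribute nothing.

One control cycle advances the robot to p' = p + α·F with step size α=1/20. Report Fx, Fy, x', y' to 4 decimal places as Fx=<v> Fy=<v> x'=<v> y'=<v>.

Fx=-4.2145 Fy=-9.0429 x'=3.7893 y'=8.5479

F_att = 1/2·(g−p) = 1/2·(-8,-18) = (-4.0000,-9.0000)
o1: d²=320 > ρ²=35 → inactive
o2: d²=169 > ρ²=35 → inactive
o3: d²=26 ≤ ρ²=35; F_rep = 29·(-5,-1)/26² = (-0.2145,-0.0429)
o4: d²=250 > ρ²=35 → inactive
F = F_att + ΣF_rep = (-4.2145,-9.0429)
p' = p + 1/20·F = (3.7893,8.5479)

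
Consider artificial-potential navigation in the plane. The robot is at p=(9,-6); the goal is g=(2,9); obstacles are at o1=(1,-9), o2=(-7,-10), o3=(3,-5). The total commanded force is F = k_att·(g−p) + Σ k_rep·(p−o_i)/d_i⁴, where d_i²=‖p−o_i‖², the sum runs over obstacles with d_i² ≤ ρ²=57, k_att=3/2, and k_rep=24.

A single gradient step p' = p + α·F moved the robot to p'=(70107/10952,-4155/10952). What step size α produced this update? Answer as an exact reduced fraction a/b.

α = 1/4

F_att = 3/2·(g−p) = 3/2·(-7,15) = (-10.5000,22.5000)
o1: d²=73 > ρ²=57 → inactive
o2: d²=272 > ρ²=57 → inactive
o3: d²=37 ≤ ρ²=57; F_rep = 24·(6,-1)/37² = (0.1052,-0.0175)
F = F_att + ΣF_rep = (-10.3948,22.4825)
Δp = p'−p = (-2.5987,5.6206); α = Δx/Fx = (-28461/10952) / (-28461/2738) = 1/4
check: Δy/Fy = (61557/10952) / (61557/2738) = 1/4 ✓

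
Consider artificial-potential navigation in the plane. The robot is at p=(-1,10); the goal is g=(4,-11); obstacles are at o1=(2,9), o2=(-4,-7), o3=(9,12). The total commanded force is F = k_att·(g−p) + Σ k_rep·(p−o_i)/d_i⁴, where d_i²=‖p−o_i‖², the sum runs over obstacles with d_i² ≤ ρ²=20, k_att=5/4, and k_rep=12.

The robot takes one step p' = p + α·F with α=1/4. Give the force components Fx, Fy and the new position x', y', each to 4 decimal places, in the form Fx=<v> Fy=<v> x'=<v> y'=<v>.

Fx=5.8900 Fy=-26.1300 x'=0.4725 y'=3.4675

F_att = 5/4·(g−p) = 5/4·(5,-21) = (6.2500,-26.2500)
o1: d²=10 ≤ ρ²=20; F_rep = 12·(-3,1)/10² = (-0.3600,0.1200)
o2: d²=298 > ρ²=20 → inactive
o3: d²=104 > ρ²=20 → inactive
F = F_att + ΣF_rep = (5.8900,-26.1300)
p' = p + 1/4·F = (0.4725,3.4675)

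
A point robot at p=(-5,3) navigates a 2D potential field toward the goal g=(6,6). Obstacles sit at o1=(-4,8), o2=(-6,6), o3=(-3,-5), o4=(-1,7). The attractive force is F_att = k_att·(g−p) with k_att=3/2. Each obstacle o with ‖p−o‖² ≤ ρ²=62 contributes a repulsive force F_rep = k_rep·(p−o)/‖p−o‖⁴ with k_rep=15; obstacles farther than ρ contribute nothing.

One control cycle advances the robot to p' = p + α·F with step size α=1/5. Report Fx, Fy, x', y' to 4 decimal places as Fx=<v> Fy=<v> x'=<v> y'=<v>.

F_att = 3/2·(g−p) = 3/2·(11,3) = (16.5000,4.5000)
o1: d²=26 ≤ ρ²=62; F_rep = 15·(-1,-5)/26² = (-0.0222,-0.1109)
o2: d²=10 ≤ ρ²=62; F_rep = 15·(1,-3)/10² = (0.1500,-0.4500)
o3: d²=68 > ρ²=62 → inactive
o4: d²=32 ≤ ρ²=62; F_rep = 15·(-4,-4)/32² = (-0.0586,-0.0586)
F = F_att + ΣF_rep = (16.5692,3.8805)
p' = p + 1/5·F = (-1.6862,3.7761)

Fx=16.5692 Fy=3.8805 x'=-1.6862 y'=3.7761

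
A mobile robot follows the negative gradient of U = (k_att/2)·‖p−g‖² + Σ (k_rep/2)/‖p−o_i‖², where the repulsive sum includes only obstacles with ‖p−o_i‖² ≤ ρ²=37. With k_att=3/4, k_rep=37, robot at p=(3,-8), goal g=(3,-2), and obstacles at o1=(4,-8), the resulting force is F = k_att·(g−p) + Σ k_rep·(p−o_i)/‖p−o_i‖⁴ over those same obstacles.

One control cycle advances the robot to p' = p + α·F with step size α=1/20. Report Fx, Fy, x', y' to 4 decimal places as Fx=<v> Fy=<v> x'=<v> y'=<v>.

Fx=-37.0000 Fy=4.5000 x'=1.1500 y'=-7.7750

F_att = 3/4·(g−p) = 3/4·(0,6) = (0.0000,4.5000)
o1: d²=1 ≤ ρ²=37; F_rep = 37·(-1,0)/1² = (-37.0000,0.0000)
F = F_att + ΣF_rep = (-37.0000,4.5000)
p' = p + 1/20·F = (1.1500,-7.7750)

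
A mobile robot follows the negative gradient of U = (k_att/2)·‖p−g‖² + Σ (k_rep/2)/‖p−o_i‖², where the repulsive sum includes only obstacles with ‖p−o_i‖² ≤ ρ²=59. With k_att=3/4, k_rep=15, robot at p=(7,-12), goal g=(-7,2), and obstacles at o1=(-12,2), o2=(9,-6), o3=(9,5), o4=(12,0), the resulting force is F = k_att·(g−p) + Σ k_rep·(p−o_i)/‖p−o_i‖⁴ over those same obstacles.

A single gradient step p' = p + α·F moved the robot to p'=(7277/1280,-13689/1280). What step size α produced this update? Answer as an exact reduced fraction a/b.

F_att = 3/4·(g−p) = 3/4·(-14,14) = (-10.5000,10.5000)
o1: d²=557 > ρ²=59 → inactive
o2: d²=40 ≤ ρ²=59; F_rep = 15·(-2,-6)/40² = (-0.0187,-0.0563)
o3: d²=293 > ρ²=59 → inactive
o4: d²=169 > ρ²=59 → inactive
F = F_att + ΣF_rep = (-10.5188,10.4437)
Δp = p'−p = (-1.3148,1.3055); α = Δx/Fx = (-1683/1280) / (-1683/160) = 1/8
check: Δy/Fy = (1671/1280) / (1671/160) = 1/8 ✓

α = 1/8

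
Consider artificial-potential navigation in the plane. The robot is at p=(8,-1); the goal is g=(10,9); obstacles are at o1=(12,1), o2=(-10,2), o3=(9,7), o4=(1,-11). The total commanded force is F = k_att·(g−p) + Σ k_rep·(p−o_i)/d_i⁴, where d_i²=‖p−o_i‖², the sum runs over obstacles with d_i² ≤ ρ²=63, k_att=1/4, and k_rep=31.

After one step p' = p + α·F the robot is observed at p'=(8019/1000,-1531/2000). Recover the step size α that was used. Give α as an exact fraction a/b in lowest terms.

F_att = 1/4·(g−p) = 1/4·(2,10) = (0.5000,2.5000)
o1: d²=20 ≤ ρ²=63; F_rep = 31·(-4,-2)/20² = (-0.3100,-0.1550)
o2: d²=333 > ρ²=63 → inactive
o3: d²=65 > ρ²=63 → inactive
o4: d²=149 > ρ²=63 → inactive
F = F_att + ΣF_rep = (0.1900,2.3450)
Δp = p'−p = (0.0190,0.2345); α = Δx/Fx = (19/1000) / (19/100) = 1/10
check: Δy/Fy = (469/2000) / (469/200) = 1/10 ✓

α = 1/10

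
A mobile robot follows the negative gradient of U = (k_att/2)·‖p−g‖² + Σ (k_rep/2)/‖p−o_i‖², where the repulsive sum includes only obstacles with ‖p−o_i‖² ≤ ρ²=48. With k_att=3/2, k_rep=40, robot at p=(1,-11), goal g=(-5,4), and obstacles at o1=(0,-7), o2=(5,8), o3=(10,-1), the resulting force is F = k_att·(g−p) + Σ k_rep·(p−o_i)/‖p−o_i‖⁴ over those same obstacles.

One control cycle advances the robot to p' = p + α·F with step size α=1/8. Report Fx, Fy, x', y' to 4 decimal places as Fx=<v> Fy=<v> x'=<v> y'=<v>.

F_att = 3/2·(g−p) = 3/2·(-6,15) = (-9.0000,22.5000)
o1: d²=17 ≤ ρ²=48; F_rep = 40·(1,-4)/17² = (0.1384,-0.5536)
o2: d²=377 > ρ²=48 → inactive
o3: d²=181 > ρ²=48 → inactive
F = F_att + ΣF_rep = (-8.8616,21.9464)
p' = p + 1/8·F = (-0.1077,-8.2567)

Fx=-8.8616 Fy=21.9464 x'=-0.1077 y'=-8.2567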